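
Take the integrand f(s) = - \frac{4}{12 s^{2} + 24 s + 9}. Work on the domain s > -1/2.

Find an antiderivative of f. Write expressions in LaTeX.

The denominator factors as 3 \left(2 s + 1\right) \left(2 s + 3\right); partial fractions split f into directly integrable pieces: \frac{2}{3 \left(2 s + 3\right)} - \frac{2}{3 \left(2 s + 1\right)}.
Check: d/ds[- \frac{\log{\left(s + \frac{1}{2} \right)}}{3} + \frac{\log{\left(s + \frac{3}{2} \right)}}{3}] = - \frac{4}{12 s^{2} + 24 s + 9} = f(s).

An antiderivative is F(s) = - \frac{\log{\left(s + \frac{1}{2} \right)}}{3} + \frac{\log{\left(s + \frac{3}{2} \right)}}{3}.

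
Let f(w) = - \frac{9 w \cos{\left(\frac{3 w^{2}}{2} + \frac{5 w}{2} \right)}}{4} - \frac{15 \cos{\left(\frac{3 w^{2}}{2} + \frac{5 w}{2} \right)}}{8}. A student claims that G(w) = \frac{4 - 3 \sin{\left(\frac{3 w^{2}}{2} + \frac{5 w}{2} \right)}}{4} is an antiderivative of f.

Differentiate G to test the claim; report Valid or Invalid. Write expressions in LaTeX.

Valid - the claim checks out under differentiation.

d/dw[G] = - \frac{9 w \cos{\left(\frac{3 w^{2}}{2} + \frac{5 w}{2} \right)}}{4} - \frac{15 \cos{\left(\frac{3 w^{2}}{2} + \frac{5 w}{2} \right)}}{8}
This equals f(w) exactly, so the claim holds.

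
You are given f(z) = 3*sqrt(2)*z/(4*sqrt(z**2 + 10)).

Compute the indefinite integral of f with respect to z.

F(z) = 3*sqrt(z**2/2 + 5)/2 + C

f matches the chain-rule pattern g'(h)*h' with inner function h(z) = z**2/2 + 5; substituting u = h(z) collapses the integral.
Check: d/dz[3*sqrt(z**2/2 + 5)/2] = 3*sqrt(2)*z/(4*sqrt(z**2 + 10)) = f(z).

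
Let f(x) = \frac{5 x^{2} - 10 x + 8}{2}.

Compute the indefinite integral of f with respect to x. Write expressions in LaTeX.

A first test for any F(x): its x-derivative must equal f(x) identically.
Check: d/dx[\frac{5 x^{3}}{6} - \frac{5 x^{2}}{2} + 4 x] = \frac{5 x^{2}}{2} - 5 x + 4, which equals f(x).

F(x) = \frac{5 x^{3}}{6} - \frac{5 x^{2}}{2} + 4 x + C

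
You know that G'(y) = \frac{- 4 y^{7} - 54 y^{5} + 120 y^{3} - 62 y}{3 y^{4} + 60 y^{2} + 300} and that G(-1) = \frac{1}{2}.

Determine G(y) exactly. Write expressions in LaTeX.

G(y) = - \frac{2 y^{6} - 6 y^{4} + 3 y^{2} - 32}{6 \left(y^{2} + 10\right)}

G'(y) has the shape u'v + uv' for u = - \frac{\left(y^{2} - 1\right)^{3}}{6} and v = \frac{1}{\frac{y^{2}}{2} + 5} — it is the derivative of the product u*v.
A general antiderivative is - \frac{\left(y^{2} - 1\right)^{3}}{6 \left(\frac{y^{2}}{2} + 5\right)} + C.
The condition gives C = \frac{1}{2} - (0) = \frac{1}{2}.
So G(y) = - \frac{2 y^{6} - 6 y^{4} + 3 y^{2} - 32}{6 \left(y^{2} + 10\right)}.
Check: d/dy[- \frac{2 y^{6} - 6 y^{4} + 3 y^{2} - 32}{6 \left(y^{2} + 10\right)}] = \frac{- 4 y^{7} - 54 y^{5} + 120 y^{3} - 62 y}{3 y^{4} + 60 y^{2} + 300} = G'(y).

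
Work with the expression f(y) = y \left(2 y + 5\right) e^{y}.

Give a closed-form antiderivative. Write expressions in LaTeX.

f has the shape u'v + uv' for u = 2 y^{2} + y - 1 and v = e^{y} — it is the derivative of the product u*v.
Check: d/dy[\left(2 y^{2} + y - 1\right) e^{y}] = 2 y^{2} e^{y} + 5 y e^{y}, which equals f(y).

An antiderivative is F(y) = \left(2 y^{2} + y - 1\right) e^{y}.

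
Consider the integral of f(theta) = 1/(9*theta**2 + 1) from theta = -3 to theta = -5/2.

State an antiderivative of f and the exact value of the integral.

Differentiate the proposed F(theta) back; it has to land on f(theta) exactly.
F(theta) = atan(3*theta)/3 is an antiderivative of f.
Check: d/dtheta[atan(3*theta)/3] = 1/(9*theta**2 + 1) = f(theta).
F(-5/2) = -atan(15/2)/3; F(-3) = -atan(9)/3.
Integral = F(-5/2) - F(-3) = -atan(15/2)/3 + atan(9)/3.

Antiderivative: F(theta) = atan(3*theta)/3; value = -atan(15/2)/3 + atan(9)/3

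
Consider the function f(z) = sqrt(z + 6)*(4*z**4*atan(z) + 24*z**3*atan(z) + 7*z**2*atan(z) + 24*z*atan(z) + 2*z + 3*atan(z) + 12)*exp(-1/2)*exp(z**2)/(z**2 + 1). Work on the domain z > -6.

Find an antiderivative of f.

Since d/dz undoes antidifferentiation here, F'(z) = f(z) is required of F(z).
Check: d/dz[2*(z + 6)**(3/2)*exp(z**2 - 1/2)*atan(z)] = (4*z**4*sqrt(z + 6)*exp(-1/2)*exp(z**2)*atan(z) + 24*z**3*sqrt(z + 6)*exp(-1/2)*exp(z**2)*atan(z) + 7*z**2*sqrt(z + 6)*exp(-1/2)*exp(z**2)*atan(z) + 24*z*sqrt(z + 6)*exp(-1/2)*exp(z**2)*atan(z) + 2*z*sqrt(z + 6)*exp(-1/2)*exp(z**2) + 3*sqrt(z + 6)*exp(-1/2)*exp(z**2)*atan(z) + 12*sqrt(z + 6)*exp(-1/2)*exp(z**2))/(z**2 + 1), which equals f(z).

An antiderivative is F(z) = 2*(z + 6)**(3/2)*exp(z**2 - 1/2)*atan(z).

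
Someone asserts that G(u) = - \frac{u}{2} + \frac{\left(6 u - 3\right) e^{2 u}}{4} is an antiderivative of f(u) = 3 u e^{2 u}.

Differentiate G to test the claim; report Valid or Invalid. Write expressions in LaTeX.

Invalid: d/du[G] - f = - \frac{1}{2}, which is not 0.

d/du[G] = 3 u e^{2 u} - \frac{1}{2}
d/du[G] - f(u) = - \frac{1}{2} != 0.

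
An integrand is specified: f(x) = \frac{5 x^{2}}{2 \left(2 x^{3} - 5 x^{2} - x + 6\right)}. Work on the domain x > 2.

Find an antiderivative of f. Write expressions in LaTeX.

Factor the denominator (2 \left(x - 2\right) \left(x + 1\right) \left(2 x - 3\right)) and decompose: f = - \frac{9}{2 \left(2 x - 3\right)} + \frac{1}{6 \left(x + 1\right)} + \frac{10}{3 \left(x - 2\right)}; each piece integrates to a log, atan, or power term.
Check: d/dx[\frac{40 \log{\left(x - 2 \right)} - 27 \log{\left(x - \frac{3}{2} \right)} + 2 \log{\left(x + 1 \right)}}{12}] = \frac{5 x^{2}}{4 x^{3} - 10 x^{2} - 2 x + 12}, which equals f(x).

An antiderivative is F(x) = \frac{40 \log{\left(x - 2 \right)} - 27 \log{\left(x - \frac{3}{2} \right)} + 2 \log{\left(x + 1 \right)}}{12}.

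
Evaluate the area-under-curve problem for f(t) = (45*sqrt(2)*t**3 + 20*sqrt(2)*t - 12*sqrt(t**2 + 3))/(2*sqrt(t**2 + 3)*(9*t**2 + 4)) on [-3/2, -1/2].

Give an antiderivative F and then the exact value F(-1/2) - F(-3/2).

Antiderivative: F(t) = 5*sqrt(2)*sqrt(t**2 + 3)/2 - atan(3*t/2); value = -5*sqrt(42)/4 - atan(9/4) + atan(3/4) + 5*sqrt(26)/4

Differentiate the proposed F(t) back; it has to land on f(t) exactly.
F(t) = 5*sqrt(2)*sqrt(t**2 + 3)/2 - atan(3*t/2) is an antiderivative of f.
Check: d/dt[5*sqrt(2)*sqrt(t**2 + 3)/2 - atan(3*t/2)] = (45*sqrt(2)*t**3 + 20*sqrt(2)*t - 12*sqrt(t**2 + 3))/(18*t**2*sqrt(t**2 + 3) + 8*sqrt(t**2 + 3)), which equals f(t).
F(-1/2) = atan(3/4) + 5*sqrt(26)/4; F(-3/2) = atan(9/4) + 5*sqrt(42)/4.
Integral = F(-1/2) - F(-3/2) = -5*sqrt(42)/4 - atan(9/4) + atan(3/4) + 5*sqrt(26)/4.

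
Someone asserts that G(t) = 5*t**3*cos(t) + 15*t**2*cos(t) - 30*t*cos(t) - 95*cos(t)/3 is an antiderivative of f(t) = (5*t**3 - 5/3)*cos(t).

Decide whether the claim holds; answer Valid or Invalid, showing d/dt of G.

d/dt[G] = -5*t**3*sin(t) - 15*t**2*sin(t) + 15*t**2*cos(t) + 30*t*sin(t) + 30*t*cos(t) + 95*sin(t)/3 - 30*cos(t)
d/dt[G] - f(t) = -5*t**3*sin(t) - 5*t**3*cos(t) - 15*t**2*sin(t) + 15*t**2*cos(t) + 30*t*sin(t) + 30*t*cos(t) + 95*sin(t)/3 - 85*cos(t)/3 != 0.

Invalid: d/dt[G] - f = -5*t**3*sin(t) - 5*t**3*cos(t) - 15*t**2*sin(t) + 15*t**2*cos(t) + 30*t*sin(t) + 30*t*cos(t) + 95*sin(t)/3 - 85*cos(t)/3, which is not 0.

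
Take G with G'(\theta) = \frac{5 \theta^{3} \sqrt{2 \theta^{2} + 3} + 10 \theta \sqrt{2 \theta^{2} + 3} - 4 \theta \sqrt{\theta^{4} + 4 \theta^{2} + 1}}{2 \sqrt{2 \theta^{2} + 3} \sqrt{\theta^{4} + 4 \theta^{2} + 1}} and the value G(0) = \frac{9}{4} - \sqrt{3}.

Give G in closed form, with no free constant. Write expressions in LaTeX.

G(\theta) = \frac{- 4 \sqrt{2 \theta^{2} + 3} + 5 \sqrt{\theta^{4} + 4 \theta^{2} + 1} + 4}{4}

For G(\theta) to be correct, d/d\theta[G] must agree with the stated G'(\theta) identically.
A general antiderivative is - \sqrt{2 \theta^{2} + 3} + \frac{5 \sqrt{\theta^{4} + 4 \theta^{2} + 1}}{4} + C.
The condition gives C = \frac{9}{4} - \sqrt{3} - (\frac{5}{4} - \sqrt{3}) = 1.
So G(\theta) = \frac{- 4 \sqrt{2 \theta^{2} + 3} + 5 \sqrt{\theta^{4} + 4 \theta^{2} + 1} + 4}{4}.
Check: d/d\theta[\frac{- 4 \sqrt{2 \theta^{2} + 3} + 5 \sqrt{\theta^{4} + 4 \theta^{2} + 1} + 4}{4}] = \frac{5 \theta^{3} \sqrt{2 \theta^{2} + 3} + 10 \theta \sqrt{2 \theta^{2} + 3} - 4 \theta \sqrt{\theta^{4} + 4 \theta^{2} + 1}}{2 \sqrt{2 \theta^{2} + 3} \sqrt{\theta^{4} + 4 \theta^{2} + 1}} = G'(\theta).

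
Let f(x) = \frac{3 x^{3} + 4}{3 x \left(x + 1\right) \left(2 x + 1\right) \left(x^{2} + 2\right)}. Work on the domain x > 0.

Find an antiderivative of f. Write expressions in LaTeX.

Factor the denominator (3 x \left(x + 1\right) \left(2 x + 1\right) \left(x^{2} + 2\right)) and decompose: f = \frac{2 \left(4 x + 1\right)}{27 \left(x^{2} + 2\right)} - \frac{58}{27 \left(2 x + 1\right)} + \frac{1}{9 \left(x + 1\right)} + \frac{2}{3 x}; each piece integrates to a log, atan, or power term.
Check: d/dx[\frac{18 \log{\left(x \right)} - 29 \log{\left(x + \frac{1}{2} \right)} + 3 \log{\left(x + 1 \right)} + 4 \log{\left(x^{2} + 2 \right)} + \sqrt{2} \operatorname{atan}{\left(\frac{\sqrt{2} x}{2} \right)}}{27}] = \frac{3 x^{3} + 4}{6 x^{5} + 9 x^{4} + 15 x^{3} + 18 x^{2} + 6 x}, which equals f(x).

An antiderivative is F(x) = \frac{18 \log{\left(x \right)} - 29 \log{\left(x + \frac{1}{2} \right)} + 3 \log{\left(x + 1 \right)} + 4 \log{\left(x^{2} + 2 \right)} + \sqrt{2} \operatorname{atan}{\left(\frac{\sqrt{2} x}{2} \right)}}{27}.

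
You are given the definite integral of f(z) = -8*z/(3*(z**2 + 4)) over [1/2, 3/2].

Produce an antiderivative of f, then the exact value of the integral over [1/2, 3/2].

Antiderivative: F(z) = -4*log(z**2 + 4)/3; value = -4*log(25/4)/3 + 4*log(17/4)/3

f matches the chain-rule pattern g'(h)*h' with inner function h(z) = z**2 + 4; substituting u = h(z) collapses the integral.
F(z) = -4*log(z**2 + 4)/3 is an antiderivative of f.
Check: d/dz[-4*log(z**2 + 4)/3] = -8*z/(3*z**2 + 12), which equals f(z).
F(3/2) = -4*log(25/4)/3; F(1/2) = -4*log(17/4)/3.
Integral = F(3/2) - F(1/2) = -4*log(25/4)/3 + 4*log(17/4)/3.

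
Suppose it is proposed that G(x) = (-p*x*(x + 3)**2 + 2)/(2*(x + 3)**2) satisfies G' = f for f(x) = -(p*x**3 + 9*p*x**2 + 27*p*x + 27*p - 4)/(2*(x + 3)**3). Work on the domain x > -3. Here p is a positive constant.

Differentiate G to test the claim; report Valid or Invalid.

d/dx[G] = (-p*x**3 - 9*p*x**2 - 27*p*x - 27*p - 4)/(2*x**3 + 18*x**2 + 54*x + 54)
d/dx[G] - f(x) = -4/(x**3 + 9*x**2 + 27*x + 27) != 0.

Invalid: d/dx[G] - f = -4/(x**3 + 9*x**2 + 27*x + 27), which is not 0.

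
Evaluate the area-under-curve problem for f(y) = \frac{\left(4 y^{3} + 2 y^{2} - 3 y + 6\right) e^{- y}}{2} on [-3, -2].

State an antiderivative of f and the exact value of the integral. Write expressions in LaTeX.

Recognize the product-rule pattern: f = u'v + uv' with u = - 2 y^{3} - 7 y^{2} - \frac{25 y}{2} - \frac{31}{2}, v = e^{- y}, so integration by parts undoes it.
F(y) = \frac{\left(- 4 y^{3} - 14 y^{2} - 25 y - 31\right) e^{- y}}{2} is an antiderivative of f.
Check: d/dy[\frac{\left(- 4 y^{3} - 14 y^{2} - 25 y - 31\right) e^{- y}}{2}] = \frac{\left(4 y^{3} + 2 y^{2} - 3 y + 6\right) e^{- y}}{2} = f(y).
F(-2) = - \frac{5 e^{2}}{2}; F(-3) = 13 e^{3}.
Integral = F(-2) - F(-3) = - 13 e^{3} - \frac{5 e^{2}}{2}.

Antiderivative: F(y) = \frac{\left(- 4 y^{3} - 14 y^{2} - 25 y - 31\right) e^{- y}}{2}; value = - 13 e^{3} - \frac{5 e^{2}}{2}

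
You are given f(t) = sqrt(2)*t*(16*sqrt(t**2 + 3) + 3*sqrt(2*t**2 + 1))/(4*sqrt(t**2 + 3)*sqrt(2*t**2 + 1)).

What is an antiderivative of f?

An antiderivative is F(t) = 3*sqrt(2*t**2 + 6)/4 + 2*sqrt(4*t**2 + 2).

For F(t) to be correct the identity F'(t) - f(t) = 0 must hold.
Check: d/dt[3*sqrt(2*t**2 + 6)/4 + 2*sqrt(4*t**2 + 2)] = (16*sqrt(2)*t*sqrt(t**2 + 3) + 3*sqrt(2)*t*sqrt(2*t**2 + 1))/(4*sqrt(t**2 + 3)*sqrt(2*t**2 + 1)), which equals f(t).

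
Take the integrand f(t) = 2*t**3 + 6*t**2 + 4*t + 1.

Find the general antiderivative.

Integrate term by term and add the pieces.
Check: d/dt[t**4/2 + 2*t**3 + 2*t**2 + t] = 2*t**3 + 6*t**2 + 4*t + 1 = f(t).

F(t) = t**4/2 + 2*t**3 + 2*t**2 + t + C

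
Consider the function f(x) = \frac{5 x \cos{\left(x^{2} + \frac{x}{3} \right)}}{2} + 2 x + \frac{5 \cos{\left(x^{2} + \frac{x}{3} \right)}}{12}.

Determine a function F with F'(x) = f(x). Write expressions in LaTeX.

Integrate term by term and add the pieces.
Check: d/dx[x^{2} + \frac{5 \sin{\left(x^{2} + \frac{x}{3} \right)}}{4}] = \frac{5 x \cos{\left(x^{2} + \frac{x}{3} \right)}}{2} + 2 x + \frac{5 \cos{\left(x^{2} + \frac{x}{3} \right)}}{12} = f(x).

An antiderivative is F(x) = x^{2} + \frac{5 \sin{\left(x^{2} + \frac{x}{3} \right)}}{4}.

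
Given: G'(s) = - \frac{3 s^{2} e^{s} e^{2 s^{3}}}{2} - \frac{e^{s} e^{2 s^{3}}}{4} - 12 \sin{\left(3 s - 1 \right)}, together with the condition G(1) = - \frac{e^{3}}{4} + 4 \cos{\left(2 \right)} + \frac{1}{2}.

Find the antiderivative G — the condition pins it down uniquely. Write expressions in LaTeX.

The integrand splits into summands that can be handled one at a time.
A general antiderivative is - \frac{e^{s} e^{2 s^{3}}}{4} + 4 \cos{\left(3 s - 1 \right)} + C.
The condition gives C = - \frac{e^{3}}{4} + 4 \cos{\left(2 \right)} + \frac{1}{2} - (- \frac{e^{3}}{4} + 4 \cos{\left(2 \right)}) = \frac{1}{2}.
So G(s) = - \frac{e^{s} e^{2 s^{3}}}{4} + 4 \cos{\left(3 s - 1 \right)} + \frac{1}{2}.
Check: d/ds[- \frac{e^{s} e^{2 s^{3}}}{4} + 4 \cos{\left(3 s - 1 \right)} + \frac{1}{2}] = - \frac{3 s^{2} e^{s} e^{2 s^{3}}}{2} - \frac{e^{s} e^{2 s^{3}}}{4} - 12 \sin{\left(3 s - 1 \right)} = G'(s).

G(s) = - \frac{e^{s} e^{2 s^{3}}}{4} + 4 \cos{\left(3 s - 1 \right)} + \frac{1}{2}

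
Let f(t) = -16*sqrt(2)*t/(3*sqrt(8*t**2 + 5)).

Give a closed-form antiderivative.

f matches the chain-rule pattern g'(h)*h' with inner function h(t) = 4*t**2 + 5/2; substituting u = h(t) collapses the integral.
Check: d/dt[-2*sqrt(2)*sqrt(8*t**2 + 5)/3] = -16*sqrt(2)*t/(3*sqrt(8*t**2 + 5)) = f(t).

An antiderivative is F(t) = -2*sqrt(2)*sqrt(8*t**2 + 5)/3.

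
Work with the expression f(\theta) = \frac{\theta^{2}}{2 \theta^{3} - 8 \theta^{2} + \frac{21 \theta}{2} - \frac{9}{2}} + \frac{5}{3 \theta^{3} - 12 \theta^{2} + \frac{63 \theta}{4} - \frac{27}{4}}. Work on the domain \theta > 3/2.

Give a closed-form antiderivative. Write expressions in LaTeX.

The denominator factors as 3 \left(\theta - 1\right) \left(2 \theta - 3\right)^{2}; partial fractions split f into directly integrable pieces: - \frac{49}{3 \left(2 \theta - 3\right)} + \frac{67}{3 \left(2 \theta - 3\right)^{2}} + \frac{26}{3 \left(\theta - 1\right)}.
Check: d/d\theta[\frac{- 98 \theta \log{\left(\theta - \frac{3}{2} \right)} + 104 \theta \log{\left(\theta - 1 \right)} + 147 \log{\left(\theta - \frac{3}{2} \right)} - 156 \log{\left(\theta - 1 \right)} - 67}{6 \left(2 \theta - 3\right)}] = \frac{6 \theta^{2} + 20}{12 \theta^{3} - 48 \theta^{2} + 63 \theta - 27}, which equals f(\theta).

An antiderivative is F(\theta) = \frac{- 98 \theta \log{\left(\theta - \frac{3}{2} \right)} + 104 \theta \log{\left(\theta - 1 \right)} + 147 \log{\left(\theta - \frac{3}{2} \right)} - 156 \log{\left(\theta - 1 \right)} - 67}{6 \left(2 \theta - 3\right)}.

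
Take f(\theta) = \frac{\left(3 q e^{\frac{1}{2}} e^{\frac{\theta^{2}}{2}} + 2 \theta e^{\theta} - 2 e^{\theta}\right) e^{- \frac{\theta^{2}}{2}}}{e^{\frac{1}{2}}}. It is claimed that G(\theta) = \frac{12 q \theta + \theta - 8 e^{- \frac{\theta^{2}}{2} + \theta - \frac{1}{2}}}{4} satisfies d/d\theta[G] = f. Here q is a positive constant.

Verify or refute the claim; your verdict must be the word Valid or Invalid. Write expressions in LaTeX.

Invalid: d/d\theta[G] - f = \frac{1}{4}, which is not 0.

d/d\theta[G] = \frac{\left(12 q e^{\frac{1}{2}} e^{- \theta} e^{\frac{\theta^{2}}{2}} + 8 \theta - 8 + e^{\frac{1}{2}} e^{- \theta} e^{\frac{\theta^{2}}{2}}\right) e^{\theta} e^{- \frac{\theta^{2}}{2}}}{4 e^{\frac{1}{2}}}
d/d\theta[G] - f(\theta) = \frac{1}{4} != 0.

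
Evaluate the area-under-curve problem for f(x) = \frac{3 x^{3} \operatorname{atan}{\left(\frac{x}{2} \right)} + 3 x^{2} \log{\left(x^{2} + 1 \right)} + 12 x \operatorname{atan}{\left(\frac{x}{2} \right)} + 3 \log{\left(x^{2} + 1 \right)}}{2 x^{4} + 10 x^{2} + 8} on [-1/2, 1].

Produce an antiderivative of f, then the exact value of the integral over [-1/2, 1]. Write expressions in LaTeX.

Antiderivative: F(x) = \frac{3 \log{\left(x^{2} + 1 \right)} \operatorname{atan}{\left(\frac{x}{2} \right)}}{4}; value = \frac{3 \log{\left(\frac{5}{4} \right)} \operatorname{atan}{\left(\frac{1}{4} \right)}}{4} + \frac{3 \log{\left(2 \right)} \operatorname{atan}{\left(\frac{1}{2} \right)}}{4}

Recognize the product-rule pattern: f = u'v + uv' with u = \frac{3 \operatorname{atan}{\left(\frac{x}{2} \right)}}{4}, v = \log{\left(x^{2} + 1 \right)}, so integration by parts undoes it.
F(x) = \frac{3 \log{\left(x^{2} + 1 \right)} \operatorname{atan}{\left(\frac{x}{2} \right)}}{4} is an antiderivative of f.
Check: d/dx[\frac{3 \log{\left(x^{2} + 1 \right)} \operatorname{atan}{\left(\frac{x}{2} \right)}}{4}] = \frac{3 x^{3} \operatorname{atan}{\left(\frac{x}{2} \right)} + 3 x^{2} \log{\left(x^{2} + 1 \right)} + 12 x \operatorname{atan}{\left(\frac{x}{2} \right)} + 3 \log{\left(x^{2} + 1 \right)}}{2 x^{4} + 10 x^{2} + 8} = f(x).
F(1) = \frac{3 \log{\left(2 \right)} \operatorname{atan}{\left(\frac{1}{2} \right)}}{4}; F(-1/2) = - \frac{3 \log{\left(\frac{5}{4} \right)} \operatorname{atan}{\left(\frac{1}{4} \right)}}{4}.
Integral = F(1) - F(-1/2) = \frac{3 \log{\left(\frac{5}{4} \right)} \operatorname{atan}{\left(\frac{1}{4} \right)}}{4} + \frac{3 \log{\left(2 \right)} \operatorname{atan}{\left(\frac{1}{2} \right)}}{4}.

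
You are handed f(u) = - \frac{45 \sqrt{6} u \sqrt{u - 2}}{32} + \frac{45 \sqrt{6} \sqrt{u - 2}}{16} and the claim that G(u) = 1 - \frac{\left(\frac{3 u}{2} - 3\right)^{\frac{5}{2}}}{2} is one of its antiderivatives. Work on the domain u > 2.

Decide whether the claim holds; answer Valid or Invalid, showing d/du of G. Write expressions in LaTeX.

Valid - the claim checks out under differentiation.

d/du[G] = \frac{\sqrt{2} \left(- 45 \sqrt{3} u \sqrt{u - 2} + 90 \sqrt{3} \sqrt{u - 2}\right)}{32}
This equals f(u) exactly, so the claim holds.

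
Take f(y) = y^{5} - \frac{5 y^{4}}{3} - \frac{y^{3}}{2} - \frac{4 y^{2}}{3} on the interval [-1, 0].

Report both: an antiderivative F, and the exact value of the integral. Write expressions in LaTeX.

Integrate term by term and add the pieces.
F(y) = \frac{y^{6}}{6} - \frac{y^{5}}{3} - \frac{y^{4}}{8} - \frac{4 y^{3}}{9} is an antiderivative of f.
Check: d/dy[\frac{y^{6}}{6} - \frac{y^{5}}{3} - \frac{y^{4}}{8} - \frac{4 y^{3}}{9}] = y^{5} - \frac{5 y^{4}}{3} - \frac{y^{3}}{2} - \frac{4 y^{2}}{3} = f(y).
F(0) = 0; F(-1) = \frac{59}{72}.
Integral = F(0) - F(-1) = - \frac{59}{72}.

Antiderivative: F(y) = \frac{y^{6}}{6} - \frac{y^{5}}{3} - \frac{y^{4}}{8} - \frac{4 y^{3}}{9}; value = - \frac{59}{72}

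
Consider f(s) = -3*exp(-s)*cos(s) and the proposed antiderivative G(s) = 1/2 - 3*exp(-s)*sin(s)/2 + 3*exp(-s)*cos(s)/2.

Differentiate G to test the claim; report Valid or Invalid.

d/ds[G] = -3*exp(-s)*cos(s)
This equals f(s) exactly, so the claim holds.

Valid - the claim checks out under differentiation.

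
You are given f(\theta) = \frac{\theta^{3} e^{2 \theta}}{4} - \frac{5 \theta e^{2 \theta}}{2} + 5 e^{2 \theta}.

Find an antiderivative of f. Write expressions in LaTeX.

An antiderivative is F(\theta) = \frac{\left(4 \theta^{3} - 6 \theta^{2} - 34 \theta + 97\right) e^{2 \theta}}{32}.

Recognize the product-rule pattern: f = u'v + uv' with u = \frac{\theta^{3}}{8} - \frac{3 \theta^{2}}{16} - \frac{17 \theta}{16} + \frac{97}{32}, v = e^{2 \theta}, so integration by parts undoes it.
Check: d/d\theta[\frac{\left(4 \theta^{3} - 6 \theta^{2} - 34 \theta + 97\right) e^{2 \theta}}{32}] = \frac{\theta^{3} e^{2 \theta}}{4} - \frac{5 \theta e^{2 \theta}}{2} + 5 e^{2 \theta} = f(\theta).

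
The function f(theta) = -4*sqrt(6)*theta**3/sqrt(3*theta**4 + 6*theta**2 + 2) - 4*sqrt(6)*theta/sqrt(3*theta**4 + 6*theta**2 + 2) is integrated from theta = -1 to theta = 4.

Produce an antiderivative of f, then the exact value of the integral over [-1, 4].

The substitution u = theta**4/2 + theta**2 + 1/3 works: f is exactly (dF/du)*(du/dtheta) for that inner function.
F(theta) = -2*sqrt(6)*sqrt(3*theta**4 + 6*theta**2 + 2)/3 is an antiderivative of f.
Check: d/dtheta[-2*sqrt(6)*sqrt(3*theta**4 + 6*theta**2 + 2)/3] = (-4*sqrt(6)*theta**3 - 4*sqrt(6)*theta)/sqrt(3*theta**4 + 6*theta**2 + 2), which equals f(theta).
F(4) = -4*sqrt(1299)/3; F(-1) = -2*sqrt(66)/3.
Integral = F(4) - F(-1) = -4*sqrt(1299)/3 + 2*sqrt(66)/3.

Antiderivative: F(theta) = -2*sqrt(6)*sqrt(3*theta**4 + 6*theta**2 + 2)/3; value = -4*sqrt(1299)/3 + 2*sqrt(66)/3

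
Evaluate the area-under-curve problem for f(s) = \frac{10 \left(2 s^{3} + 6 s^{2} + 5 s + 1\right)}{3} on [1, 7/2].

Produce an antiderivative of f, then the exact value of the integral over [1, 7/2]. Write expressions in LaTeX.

Antiderivative: F(s) = \frac{5 s^{4}}{3} + \frac{20 s^{3}}{3} + \frac{25 s^{2}}{3} + \frac{10 s}{3}; value = \frac{10075}{16}

The substitution u = - s^{2} - 2 s - \frac{1}{2} works: f is exactly (dF/du)*(du/ds) for that inner function.
F(s) = \frac{5 s^{4}}{3} + \frac{20 s^{3}}{3} + \frac{25 s^{2}}{3} + \frac{10 s}{3} is an antiderivative of f.
Check: d/ds[\frac{5 s^{4}}{3} + \frac{20 s^{3}}{3} + \frac{25 s^{2}}{3} + \frac{10 s}{3}] = \frac{20 s^{3}}{3} + 20 s^{2} + \frac{50 s}{3} + \frac{10}{3}, which equals f(s).
F(7/2) = \frac{10395}{16}; F(1) = 20.
Integral = F(7/2) - F(1) = \frac{10075}{16}.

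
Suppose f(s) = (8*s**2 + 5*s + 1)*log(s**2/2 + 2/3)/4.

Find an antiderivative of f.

An antiderivative is F(s) = 2*s**3*log(s**2/2 + 2/3)/3 - 4*s**3/9 + 5*s**2*log(s**2/2 + 2/3)/8 - 5*s**2/8 + s*log(s**2/2 + 2/3)/4 + 23*s/18 + 5*log(s**2 + 4/3)/6 - 23*sqrt(3)*atan(sqrt(3)*s/2)/27.

Differentiate the proposed F(s) back; it has to land on f(s) exactly.
Check: d/ds[2*s**3*log(s**2/2 + 2/3)/3 - 4*s**3/9 + 5*s**2*log(s**2/2 + 2/3)/8 - 5*s**2/8 + s*log(s**2/2 + 2/3)/4 + 23*s/18 + 5*log(s**2 + 4/3)/6 - 23*sqrt(3)*atan(sqrt(3)*s/2)/27] = 2*s**2*log(3*s**2 + 4) - 2*s**2*log(6) + 5*s*log(3*s**2 + 4)/4 - 5*s*log(6)/4 + log(3*s**2 + 4)/4 - log(6)/4, which equals f(s).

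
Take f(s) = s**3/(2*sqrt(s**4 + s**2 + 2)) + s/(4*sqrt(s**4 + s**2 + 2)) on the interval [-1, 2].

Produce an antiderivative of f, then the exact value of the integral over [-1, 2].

Antiderivative: F(s) = sqrt(s**4 + s**2 + 2)/4; value = -1/2 + sqrt(22)/4

The substitution u = s**4 + s**2 + 2 works: f is exactly (dF/du)*(du/ds) for that inner function.
F(s) = sqrt(s**4 + s**2 + 2)/4 is an antiderivative of f.
Check: d/ds[sqrt(s**4 + s**2 + 2)/4] = (2*s**3 + s)/(4*sqrt(s**4 + s**2 + 2)), which equals f(s).
F(2) = sqrt(22)/4; F(-1) = 1/2.
Integral = F(2) - F(-1) = -1/2 + sqrt(22)/4.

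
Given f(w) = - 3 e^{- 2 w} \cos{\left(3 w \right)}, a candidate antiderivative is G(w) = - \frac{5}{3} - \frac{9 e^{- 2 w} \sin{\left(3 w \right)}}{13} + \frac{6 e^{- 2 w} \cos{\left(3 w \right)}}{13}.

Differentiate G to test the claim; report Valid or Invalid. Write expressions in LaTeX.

d/dw[G] = - 3 e^{- 2 w} \cos{\left(3 w \right)}
This equals f(w) exactly, so the claim holds.

Valid - the claim checks out under differentiation.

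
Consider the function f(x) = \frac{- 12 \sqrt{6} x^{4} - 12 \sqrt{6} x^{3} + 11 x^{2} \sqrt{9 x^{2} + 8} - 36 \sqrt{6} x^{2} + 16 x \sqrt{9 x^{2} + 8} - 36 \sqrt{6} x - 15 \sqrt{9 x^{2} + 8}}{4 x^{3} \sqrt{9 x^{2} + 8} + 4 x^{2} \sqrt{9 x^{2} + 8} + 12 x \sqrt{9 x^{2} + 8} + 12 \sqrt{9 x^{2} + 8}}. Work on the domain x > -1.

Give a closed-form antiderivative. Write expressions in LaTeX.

An antiderivative is F(x) = - 2 \sqrt{\frac{3 x^{2}}{2} + \frac{4}{3}} - \frac{5 \log{\left(2 x + 2 \right)}}{4} + 2 \log{\left(x^{2} + 3 \right)}.

A candidate is checked by its d/dx: the result must match f(x).
Check: d/dx[- 2 \sqrt{\frac{3 x^{2}}{2} + \frac{4}{3}} - \frac{5 \log{\left(2 x + 2 \right)}}{4} + 2 \log{\left(x^{2} + 3 \right)}] = \frac{- 12 \sqrt{6} x^{4} - 12 \sqrt{6} x^{3} + 11 x^{2} \sqrt{9 x^{2} + 8} - 36 \sqrt{6} x^{2} + 16 x \sqrt{9 x^{2} + 8} - 36 \sqrt{6} x - 15 \sqrt{9 x^{2} + 8}}{4 x^{3} \sqrt{9 x^{2} + 8} + 4 x^{2} \sqrt{9 x^{2} + 8} + 12 x \sqrt{9 x^{2} + 8} + 12 \sqrt{9 x^{2} + 8}} = f(x).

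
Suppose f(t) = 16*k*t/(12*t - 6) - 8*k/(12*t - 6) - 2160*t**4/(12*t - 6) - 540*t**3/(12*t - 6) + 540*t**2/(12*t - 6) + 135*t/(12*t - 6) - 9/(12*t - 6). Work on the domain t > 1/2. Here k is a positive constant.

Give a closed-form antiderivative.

An antiderivative is F(t) = 4*k*t/3 - 45*t**4 - 45*t**3 - 45*t**2/4 - 3*log(2*t - 1)/4.

The integrand splits into summands that can be handled one at a time.
Check: d/dt[4*k*t/3 - 45*t**4 - 45*t**3 - 45*t**2/4 - 3*log(2*t - 1)/4] = (16*k*t - 8*k - 2160*t**4 - 540*t**3 + 540*t**2 + 135*t - 9)/(12*t - 6), which equals f(t).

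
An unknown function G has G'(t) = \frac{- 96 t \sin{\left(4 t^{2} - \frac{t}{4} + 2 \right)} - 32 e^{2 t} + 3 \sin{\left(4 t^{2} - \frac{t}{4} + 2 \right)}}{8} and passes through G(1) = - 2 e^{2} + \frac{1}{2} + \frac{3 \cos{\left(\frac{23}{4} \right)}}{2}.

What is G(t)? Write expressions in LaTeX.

The proposed G(t) is checked by its d/dt: the result must match the given G'(t).
A general antiderivative is - 2 e^{2 t} + \frac{3 \cos{\left(4 t^{2} - \frac{t}{4} + 2 \right)}}{2} + C.
The condition gives C = - 2 e^{2} + \frac{1}{2} + \frac{3 \cos{\left(\frac{23}{4} \right)}}{2} - (- 2 e^{2} + \frac{3 \cos{\left(\frac{23}{4} \right)}}{2}) = \frac{1}{2}.
So G(t) = - 2 e^{2 t} + \frac{3 \cos{\left(4 t^{2} - \frac{t}{4} + 2 \right)}}{2} + \frac{1}{2}.
Check: d/dt[- 2 e^{2 t} + \frac{3 \cos{\left(4 t^{2} - \frac{t}{4} + 2 \right)}}{2} + \frac{1}{2}] = - 12 t \sin{\left(4 t^{2} - \frac{t}{4} + 2 \right)} - 4 e^{2 t} + \frac{3 \sin{\left(4 t^{2} - \frac{t}{4} + 2 \right)}}{8}, which equals G'(t).

G(t) = - 2 e^{2 t} + \frac{3 \cos{\left(4 t^{2} - \frac{t}{4} + 2 \right)}}{2} + \frac{1}{2}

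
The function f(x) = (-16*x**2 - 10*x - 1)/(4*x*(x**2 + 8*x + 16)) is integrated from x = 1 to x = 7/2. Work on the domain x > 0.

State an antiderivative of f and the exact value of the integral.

Antiderivative: F(x) = (-x*log(x) - 255*x*log(x + 4) - 4*log(x) - 1020*log(x + 4) - 868)/(64*x + 256); value = -255*log(15/2)/64 - log(7/2)/64 + 217/240 + 255*log(5)/64

Factor the denominator (4*x*(x + 4)**2) and decompose: f = -255/(64*(x + 4)) + 217/(16*(x + 4)**2) - 1/(64*x); each piece integrates to a log, atan, or power term.
F(x) = (-x*log(x) - 255*x*log(x + 4) - 4*log(x) - 1020*log(x + 4) - 868)/(64*x + 256) is an antiderivative of f.
Check: d/dx[(-x*log(x) - 255*x*log(x + 4) - 4*log(x) - 1020*log(x + 4) - 868)/(64*x + 256)] = (-16*x**2 - 10*x - 1)/(4*x**3 + 32*x**2 + 64*x), which equals f(x).
F(7/2) = -255*log(15/2)/64 - 217/120 - log(7/2)/64; F(1) = -255*log(5)/64 - 217/80.
Integral = F(7/2) - F(1) = -255*log(15/2)/64 - log(7/2)/64 + 217/240 + 255*log(5)/64.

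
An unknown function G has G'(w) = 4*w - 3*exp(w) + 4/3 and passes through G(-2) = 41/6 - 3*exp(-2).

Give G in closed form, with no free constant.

G(w) = (12*w**2 + 8*w - 18*exp(w) + 9)/6

Integrate term by term and add the pieces.
A general antiderivative is 2*w**2 + 4*w/3 - 3*exp(w) + 1 + C.
The condition gives C = 41/6 - 3*exp(-2) - (19/3 - 3*exp(-2)) = 1/2.
So G(w) = (12*w**2 + 8*w - 18*exp(w) + 9)/6.
Check: d/dw[(12*w**2 + 8*w - 18*exp(w) + 9)/6] = 4*w - 3*exp(w) + 4/3 = G'(w).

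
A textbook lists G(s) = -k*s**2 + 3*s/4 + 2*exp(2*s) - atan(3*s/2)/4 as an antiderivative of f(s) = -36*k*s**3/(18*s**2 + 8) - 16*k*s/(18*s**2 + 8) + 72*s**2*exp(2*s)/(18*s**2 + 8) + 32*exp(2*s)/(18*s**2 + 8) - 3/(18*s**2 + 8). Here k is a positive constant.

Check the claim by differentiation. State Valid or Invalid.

Invalid: d/ds[G] - f = 3/4, which is not 0.

d/ds[G] = (-72*k*s**3 - 32*k*s + 144*s**2*exp(2*s) + 27*s**2 + 64*exp(2*s) + 6)/(36*s**2 + 16)
d/ds[G] - f(s) = 3/4 != 0.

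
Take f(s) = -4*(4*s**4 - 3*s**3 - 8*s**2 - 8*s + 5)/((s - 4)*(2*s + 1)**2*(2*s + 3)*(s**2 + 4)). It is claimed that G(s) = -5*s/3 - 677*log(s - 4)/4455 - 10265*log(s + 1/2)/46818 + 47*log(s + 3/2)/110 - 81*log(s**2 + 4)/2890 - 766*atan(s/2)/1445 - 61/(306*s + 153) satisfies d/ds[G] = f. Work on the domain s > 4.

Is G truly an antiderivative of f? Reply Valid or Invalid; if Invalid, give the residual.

d/ds[G] = (-40*s**6 + 60*s**5 + 122*s**4 + 541*s**3 + 1476*s**2 + 1156*s + 180)/(24*s**6 - 36*s**5 - 102*s**4 - 303*s**3 - 828*s**2 - 636*s - 144)
d/ds[G] - f(s) = -5/3 != 0.

Invalid: d/ds[G] - f = -5/3, which is not 0.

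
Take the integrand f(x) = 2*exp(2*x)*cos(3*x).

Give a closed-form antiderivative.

An antiderivative is F(x) = 6*exp(2*x)*sin(3*x)/13 + 4*exp(2*x)*cos(3*x)/13.

Check any antiderivative F(x) by computing F'(x) and comparing it with f(x).
Check: d/dx[6*exp(2*x)*sin(3*x)/13 + 4*exp(2*x)*cos(3*x)/13] = 2*exp(2*x)*cos(3*x) = f(x).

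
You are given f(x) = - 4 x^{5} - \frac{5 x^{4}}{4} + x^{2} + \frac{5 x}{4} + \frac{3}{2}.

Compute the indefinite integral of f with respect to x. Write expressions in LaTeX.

F(x) = - \frac{2 x^{6}}{3} - \frac{x^{5}}{4} + \frac{x^{3}}{3} + \frac{5 x^{2}}{8} + \frac{3 x}{2} + C

The integrand splits into summands that can be handled one at a time.
Check: d/dx[- \frac{2 x^{6}}{3} - \frac{x^{5}}{4} + \frac{x^{3}}{3} + \frac{5 x^{2}}{8} + \frac{3 x}{2}] = - 4 x^{5} - \frac{5 x^{4}}{4} + x^{2} + \frac{5 x}{4} + \frac{3}{2} = f(x).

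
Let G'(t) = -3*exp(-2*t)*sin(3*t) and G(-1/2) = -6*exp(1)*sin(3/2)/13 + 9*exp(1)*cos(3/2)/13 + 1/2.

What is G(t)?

Differentiate the proposed G(t) back; it has to land on the given G'(t).
A general antiderivative is 6*exp(-2*t)*sin(3*t)/13 + 9*exp(-2*t)*cos(3*t)/13 + C.
The condition gives C = -6*exp(1)*sin(3/2)/13 + 9*exp(1)*cos(3/2)/13 + 1/2 - (-6*exp(1)*sin(3/2)/13 + 9*exp(1)*cos(3/2)/13) = 1/2.
So G(t) = (13*exp(2*t) + 12*sin(3*t) + 18*cos(3*t))*exp(-2*t)/26.
Check: d/dt[(13*exp(2*t) + 12*sin(3*t) + 18*cos(3*t))*exp(-2*t)/26] = -3*exp(-2*t)*sin(3*t) = G'(t).

G(t) = (13*exp(2*t) + 12*sin(3*t) + 18*cos(3*t))*exp(-2*t)/26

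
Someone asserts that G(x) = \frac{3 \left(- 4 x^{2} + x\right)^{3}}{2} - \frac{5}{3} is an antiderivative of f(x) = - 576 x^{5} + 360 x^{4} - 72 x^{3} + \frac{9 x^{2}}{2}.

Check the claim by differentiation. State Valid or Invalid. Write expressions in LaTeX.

Valid - the claim checks out under differentiation.

d/dx[G] = - 576 x^{5} + 360 x^{4} - 72 x^{3} + \frac{9 x^{2}}{2}
This equals f(x) exactly, so the claim holds.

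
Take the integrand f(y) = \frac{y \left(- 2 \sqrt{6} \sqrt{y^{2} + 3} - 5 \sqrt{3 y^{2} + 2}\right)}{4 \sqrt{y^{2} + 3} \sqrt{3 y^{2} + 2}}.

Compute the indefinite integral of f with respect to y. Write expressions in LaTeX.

A candidate is checked by its d/dy: the result must match f(y).
Check: d/dy[- \frac{15 \sqrt{y^{2} + 3} + 2 \sqrt{6} \sqrt{3 y^{2} + 2}}{12}] = \frac{- 2 \sqrt{6} y \sqrt{y^{2} + 3} - 5 y \sqrt{3 y^{2} + 2}}{4 \sqrt{y^{2} + 3} \sqrt{3 y^{2} + 2}}, which equals f(y).

F(y) = - \frac{15 \sqrt{y^{2} + 3} + 2 \sqrt{6} \sqrt{3 y^{2} + 2}}{12} + C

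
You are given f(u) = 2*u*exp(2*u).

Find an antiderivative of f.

Recognize the product-rule pattern: f = v'r + vr' with v = u - 1/2, r = exp(2*u), so integration by parts undoes it.
Check: d/du[(2*u - 1)*exp(2*u)/2] = 2*u*exp(2*u) = f(u).

An antiderivative is F(u) = (2*u - 1)*exp(2*u)/2.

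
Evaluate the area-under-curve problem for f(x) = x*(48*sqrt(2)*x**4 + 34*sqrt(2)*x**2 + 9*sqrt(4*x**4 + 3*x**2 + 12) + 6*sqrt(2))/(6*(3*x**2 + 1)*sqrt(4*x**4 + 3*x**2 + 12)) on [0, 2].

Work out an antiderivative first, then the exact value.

Any candidate F(x) must reproduce f(x) exactly when differentiated.
F(x) = 2*sqrt(2*x**4 + 3*x**2/2 + 6)/3 + log(2*x**2 + 2/3)/4 is an antiderivative of f.
Check: d/dx[2*sqrt(2*x**4 + 3*x**2/2 + 6)/3 + log(2*x**2 + 2/3)/4] = (48*sqrt(2)*x**5 + 34*sqrt(2)*x**3 + 9*x*sqrt(4*x**4 + 3*x**2 + 12) + 6*sqrt(2)*x)/(18*x**2*sqrt(4*x**4 + 3*x**2 + 12) + 6*sqrt(4*x**4 + 3*x**2 + 12)), which equals f(x).
F(2) = log(26/3)/4 + 4*sqrt(11)/3; F(0) = log(2/3)/4 + 2*sqrt(6)/3.
Integral = F(2) - F(0) = -2*sqrt(6)/3 - log(2/3)/4 + log(26/3)/4 + 4*sqrt(11)/3.

Antiderivative: F(x) = 2*sqrt(2*x**4 + 3*x**2/2 + 6)/3 + log(2*x**2 + 2/3)/4; value = -2*sqrt(6)/3 - log(2/3)/4 + log(26/3)/4 + 4*sqrt(11)/3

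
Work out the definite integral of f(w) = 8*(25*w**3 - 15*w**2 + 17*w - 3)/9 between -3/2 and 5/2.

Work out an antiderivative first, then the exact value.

The substitution u = -5*w**2/3 + 2*w/3 - 1 works: f is exactly (dF/du)*(du/dw) for that inner function.
F(w) = 2*(5*w**2 - 2*w + 3)**2/9 is an antiderivative of f.
Check: d/dw[2*(5*w**2 - 2*w + 3)**2/9] = 200*w**3/9 - 40*w**2/3 + 136*w/9 - 8/3, which equals f(w).
F(5/2) = 1521/8; F(-3/2) = 529/8.
Integral = F(5/2) - F(-3/2) = 124.

Antiderivative: F(w) = 2*(5*w**2 - 2*w + 3)**2/9; value = 124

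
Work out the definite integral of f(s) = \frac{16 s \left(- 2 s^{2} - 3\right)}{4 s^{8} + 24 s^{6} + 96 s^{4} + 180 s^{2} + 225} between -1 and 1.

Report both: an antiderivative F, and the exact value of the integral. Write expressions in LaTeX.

Antiderivative: F(s) = \frac{4}{2 s^{4} + 6 s^{2} + 15}; value = 0

The substitution u = \frac{2 s^{4}}{3} + 2 s^{2} + 5 works: f is exactly (dF/du)*(du/ds) for that inner function.
F(s) = \frac{4}{2 s^{4} + 6 s^{2} + 15} is an antiderivative of f.
Check: d/ds[\frac{4}{2 s^{4} + 6 s^{2} + 15}] = \frac{- 32 s^{3} - 48 s}{4 s^{8} + 24 s^{6} + 96 s^{4} + 180 s^{2} + 225}, which equals f(s).
F(1) = \frac{4}{23}; F(-1) = \frac{4}{23}.
Integral = F(1) - F(-1) = 0.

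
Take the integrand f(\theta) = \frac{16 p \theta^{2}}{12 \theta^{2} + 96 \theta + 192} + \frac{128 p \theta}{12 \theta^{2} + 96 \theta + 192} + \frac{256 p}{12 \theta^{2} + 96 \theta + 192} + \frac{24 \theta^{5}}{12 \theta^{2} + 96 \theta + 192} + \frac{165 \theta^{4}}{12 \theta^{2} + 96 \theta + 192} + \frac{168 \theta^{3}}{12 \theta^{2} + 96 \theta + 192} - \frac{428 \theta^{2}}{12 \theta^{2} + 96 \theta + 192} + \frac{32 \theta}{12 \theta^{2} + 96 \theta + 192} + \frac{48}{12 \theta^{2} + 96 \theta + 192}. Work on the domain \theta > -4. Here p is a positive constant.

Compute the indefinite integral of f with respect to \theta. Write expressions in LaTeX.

F(\theta) = \frac{4 p \theta}{3} + \frac{\theta^{4}}{2} - \frac{3 \theta^{3}}{4} + \frac{\theta}{3} + \frac{4}{3 \left(\theta + 4\right)} + C

Integrate term by term and add the pieces.
Check: d/d\theta[\frac{4 p \theta}{3} + \frac{\theta^{4}}{2} - \frac{3 \theta^{3}}{4} + \frac{\theta}{3} + \frac{4}{3 \left(\theta + 4\right)}] = \frac{16 p \theta^{2} + 128 p \theta + 256 p + 24 \theta^{5} + 165 \theta^{4} + 168 \theta^{3} - 428 \theta^{2} + 32 \theta + 48}{12 \theta^{2} + 96 \theta + 192}, which equals f(\theta).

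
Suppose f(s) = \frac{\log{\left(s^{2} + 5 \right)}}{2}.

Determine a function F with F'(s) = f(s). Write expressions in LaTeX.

An antiderivative is F(s) = \frac{s \log{\left(s^{2} + 5 \right)}}{2} - s + \sqrt{5} \operatorname{atan}{\left(\frac{\sqrt{5} s}{5} \right)}.

Recover f(s) by differentiating a candidate F(s); any mismatch rules it out.
Check: d/ds[\frac{s \log{\left(s^{2} + 5 \right)}}{2} - s + \sqrt{5} \operatorname{atan}{\left(\frac{\sqrt{5} s}{5} \right)}] = \frac{\log{\left(s^{2} + 5 \right)}}{2} = f(s).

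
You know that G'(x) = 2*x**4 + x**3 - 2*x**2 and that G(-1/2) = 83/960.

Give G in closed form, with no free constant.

The integrand splits into summands that can be handled one at a time.
A general antiderivative is 2*x**5/5 + x**4/4 - 2*x**3/3 + C.
The condition gives C = 83/960 - (83/960) = 0.
So G(x) = 2*x**5/5 + x**4/4 - 2*x**3/3.
Check: d/dx[2*x**5/5 + x**4/4 - 2*x**3/3] = 2*x**4 + x**3 - 2*x**2 = G'(x).

G(x) = 2*x**5/5 + x**4/4 - 2*x**3/3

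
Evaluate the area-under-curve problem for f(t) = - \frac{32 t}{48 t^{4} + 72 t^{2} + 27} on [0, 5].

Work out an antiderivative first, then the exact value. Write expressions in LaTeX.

The substitution u = 2 t^{2} + \frac{3}{2} works: f is exactly (dF/du)*(du/dt) for that inner function.
F(t) = \frac{2}{6 t^{2} + \frac{9}{2}} is an antiderivative of f.
Check: d/dt[\frac{2}{6 t^{2} + \frac{9}{2}}] = - \frac{32 t}{48 t^{4} + 72 t^{2} + 27} = f(t).
F(5) = \frac{4}{309}; F(0) = \frac{4}{9}.
Integral = F(5) - F(0) = - \frac{400}{927}.

Antiderivative: F(t) = \frac{2}{6 t^{2} + \frac{9}{2}}; value = - \frac{400}{927}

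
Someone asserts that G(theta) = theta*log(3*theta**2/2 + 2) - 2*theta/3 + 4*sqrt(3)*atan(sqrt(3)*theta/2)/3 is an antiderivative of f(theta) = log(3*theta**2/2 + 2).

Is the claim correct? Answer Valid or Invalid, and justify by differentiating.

Invalid: d/dtheta[G] - f = 4/3, which is not 0.

d/dtheta[G] = log(3*theta**2/2 + 2) + 4/3
d/dtheta[G] - f(theta) = 4/3 != 0.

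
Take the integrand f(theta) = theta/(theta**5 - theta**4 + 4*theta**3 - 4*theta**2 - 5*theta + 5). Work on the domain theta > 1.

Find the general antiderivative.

F(theta) = ((theta - 1)*log(theta - 1) - 3*(theta - 1)*log(theta + 1) + (theta - 1)*log(theta**2 + 5) - 2*sqrt(5)*(theta - 1)*atan(sqrt(5)*theta/5) - 6)/(72*(theta - 1)) + C

The denominator factors as (theta - 1)**2*(theta + 1)*(theta**2 + 5); partial fractions split f into directly integrable pieces: (theta - 5)/(36*(theta**2 + 5)) - 1/(24*(theta + 1)) + 1/(72*(theta - 1)) + 1/(12*(theta - 1)**2).
Check: d/dtheta[((theta - 1)*log(theta - 1) - 3*(theta - 1)*log(theta + 1) + (theta - 1)*log(theta**2 + 5) - 2*sqrt(5)*(theta - 1)*atan(sqrt(5)*theta/5) - 6)/(72*(theta - 1))] = theta/(theta**5 - theta**4 + 4*theta**3 - 4*theta**2 - 5*theta + 5) = f(theta).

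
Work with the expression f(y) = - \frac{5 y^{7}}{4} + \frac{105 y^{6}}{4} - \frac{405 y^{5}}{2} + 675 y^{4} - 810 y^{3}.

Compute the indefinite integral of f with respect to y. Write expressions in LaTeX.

f matches the chain-rule pattern g'(h)*h' with inner function h(y) = \frac{y^{2}}{2} - 3 y; substituting u = h(y) collapses the integral.
Check: d/dy[- \frac{5 y^{4} \left(y - 6\right)^{4}}{32}] = - \frac{5 y^{7}}{4} + \frac{105 y^{6}}{4} - \frac{405 y^{5}}{2} + 675 y^{4} - 810 y^{3} = f(y).

F(y) = - \frac{5 y^{4} \left(y - 6\right)^{4}}{32} + C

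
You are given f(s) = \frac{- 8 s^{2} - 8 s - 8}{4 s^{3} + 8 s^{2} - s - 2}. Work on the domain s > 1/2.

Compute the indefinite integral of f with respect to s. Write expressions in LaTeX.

F(s) = - \frac{7 \log{\left(s - \frac{1}{2} \right)}}{5} + \log{\left(s + \frac{1}{2} \right)} - \frac{8 \log{\left(s + 2 \right)}}{5} + C

The denominator factors as \left(s + 2\right) \left(2 s - 1\right) \left(2 s + 1\right); partial fractions split f into directly integrable pieces: \frac{2}{2 s + 1} - \frac{14}{5 \left(2 s - 1\right)} - \frac{8}{5 \left(s + 2\right)}.
Check: d/ds[- \frac{7 \log{\left(s - \frac{1}{2} \right)}}{5} + \log{\left(s + \frac{1}{2} \right)} - \frac{8 \log{\left(s + 2 \right)}}{5}] = \frac{- 8 s^{2} - 8 s - 8}{4 s^{3} + 8 s^{2} - s - 2} = f(s).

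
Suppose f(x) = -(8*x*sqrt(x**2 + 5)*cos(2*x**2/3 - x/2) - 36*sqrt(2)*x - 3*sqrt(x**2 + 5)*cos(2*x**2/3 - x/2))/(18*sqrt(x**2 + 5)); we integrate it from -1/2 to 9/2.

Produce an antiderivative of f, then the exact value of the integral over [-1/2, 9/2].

Antiderivative: F(x) = -(-6*sqrt(2)*sqrt(x**2 + 5) + sin(2*x**2/3 - x/2))/3; value = -sqrt(42) + sin(5/12)/3 - sin(45/4)/3 + sqrt(202)

Any candidate F(x) must reproduce f(x) exactly when differentiated.
F(x) = -(-6*sqrt(2)*sqrt(x**2 + 5) + sin(2*x**2/3 - x/2))/3 is an antiderivative of f.
Check: d/dx[-(-6*sqrt(2)*sqrt(x**2 + 5) + sin(2*x**2/3 - x/2))/3] = (-8*x*sqrt(x**2 + 5)*cos(2*x**2/3 - x/2) + 36*sqrt(2)*x + 3*sqrt(x**2 + 5)*cos(2*x**2/3 - x/2))/(18*sqrt(x**2 + 5)), which equals f(x).
F(9/2) = -sin(45/4)/3 + sqrt(202); F(-1/2) = -sin(5/12)/3 + sqrt(42).
Integral = F(9/2) - F(-1/2) = -sqrt(42) + sin(5/12)/3 - sin(45/4)/3 + sqrt(202).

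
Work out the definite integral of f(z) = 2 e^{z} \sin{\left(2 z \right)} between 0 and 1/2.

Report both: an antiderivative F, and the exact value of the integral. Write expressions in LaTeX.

An antiderivative F(z) passes only if d/dz[F] lands on f(z) exactly.
F(z) = \frac{2 e^{z} \sin{\left(2 z \right)}}{5} - \frac{4 e^{z} \cos{\left(2 z \right)}}{5} is an antiderivative of f.
Check: d/dz[\frac{2 e^{z} \sin{\left(2 z \right)}}{5} - \frac{4 e^{z} \cos{\left(2 z \right)}}{5}] = 2 e^{z} \sin{\left(2 z \right)} = f(z).
F(1/2) = - \frac{4 e^{\frac{1}{2}} \cos{\left(1 \right)}}{5} + \frac{2 e^{\frac{1}{2}} \sin{\left(1 \right)}}{5}; F(0) = - \frac{4}{5}.
Integral = F(1/2) - F(0) = - \frac{4 e^{\frac{1}{2}} \cos{\left(1 \right)}}{5} + \frac{2 e^{\frac{1}{2}} \sin{\left(1 \right)}}{5} + \frac{4}{5}.

Antiderivative: F(z) = \frac{2 e^{z} \sin{\left(2 z \right)}}{5} - \frac{4 e^{z} \cos{\left(2 z \right)}}{5}; value = - \frac{4 e^{\frac{1}{2}} \cos{\left(1 \right)}}{5} + \frac{2 e^{\frac{1}{2}} \sin{\left(1 \right)}}{5} + \frac{4}{5}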